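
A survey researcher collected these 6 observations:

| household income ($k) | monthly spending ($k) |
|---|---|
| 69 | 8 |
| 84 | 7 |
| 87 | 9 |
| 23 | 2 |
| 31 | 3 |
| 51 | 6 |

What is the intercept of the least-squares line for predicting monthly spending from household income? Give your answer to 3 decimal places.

n = 6, Σx = 345, Σy = 35, Σxy = 2368, Σx² = 23477
Sxx = Σx² − (Σx)²/n = 23477 − 19837.5 = 3639.5
Sxy = Σxy − (Σx)(Σy)/n = 2368 − 2012.5 = 355.5
b = Sxy/Sxx = 355.5/3639.5 = 0.097678
a = ȳ − b·x̄ = 5.833333 − 0.097678·57.5 = 0.216834

0.217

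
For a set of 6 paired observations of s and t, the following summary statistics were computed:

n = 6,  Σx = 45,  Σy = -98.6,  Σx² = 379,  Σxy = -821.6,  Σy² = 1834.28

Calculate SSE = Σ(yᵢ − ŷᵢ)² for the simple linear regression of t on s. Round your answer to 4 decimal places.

51.5338

Sxx = Σx² − (Σx)²/n = 379 − 337.5 = 41.5
Sxy = Σxy − (Σx)(Σy)/n = -821.6 − (-739.5) = -82.1
Syy = Σy² − (Σy)²/n = 1834.28 − 1620.326667 = 213.953333
b = Sxy/Sxx = -82.1/41.5 = -1.978313
SSE = Syy − b·Sxy = 213.953333 − (-1.978313)·(-82.1) = 51.533815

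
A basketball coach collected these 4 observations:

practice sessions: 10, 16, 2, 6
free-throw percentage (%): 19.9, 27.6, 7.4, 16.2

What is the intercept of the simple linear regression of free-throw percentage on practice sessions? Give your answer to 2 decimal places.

6.00

n = 4, Σx = 34, Σy = 71.1, Σxy = 752.6, Σx² = 396
Sxx = Σx² − (Σx)²/n = 396 − 289 = 107
Sxy = Σxy − (Σx)(Σy)/n = 752.6 − 604.35 = 148.25
b = Sxy/Sxx = 148.25/107 = 1.385514
a = ȳ − b·x̄ = 17.775 − 1.385514·8.5 = 5.998131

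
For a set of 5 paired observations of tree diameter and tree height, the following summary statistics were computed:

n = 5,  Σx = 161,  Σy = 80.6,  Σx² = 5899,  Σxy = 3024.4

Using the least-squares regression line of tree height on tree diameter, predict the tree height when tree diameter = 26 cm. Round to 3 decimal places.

Sxx = Σx² − (Σx)²/n = 5899 − 5184.2 = 714.8
Sxy = Σxy − (Σx)(Σy)/n = 3024.4 − 2595.32 = 429.08
b = Sxy/Sxx = 429.08/714.8 = 0.600280
a = ȳ − b·x̄ = 16.12 − 0.600280·32.2 = -3.209010
ŷ(26) = a + b·26 = -3.209010 + 0.600280·26 = 12.398265

12.398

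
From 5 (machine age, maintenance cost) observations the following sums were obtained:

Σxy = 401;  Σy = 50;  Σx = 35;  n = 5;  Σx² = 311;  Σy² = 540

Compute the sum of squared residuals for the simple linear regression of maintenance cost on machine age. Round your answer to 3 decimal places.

Sxx = Σx² − (Σx)²/n = 311 − 245 = 66
Sxy = Σxy − (Σx)(Σy)/n = 401 − 350 = 51
Syy = Σy² − (Σy)²/n = 540 − 500 = 40
b = Sxy/Sxx = 51/66 = 0.772727
SSE = Syy − b·Sxy = 40 − 0.772727·51 = 0.590909

0.591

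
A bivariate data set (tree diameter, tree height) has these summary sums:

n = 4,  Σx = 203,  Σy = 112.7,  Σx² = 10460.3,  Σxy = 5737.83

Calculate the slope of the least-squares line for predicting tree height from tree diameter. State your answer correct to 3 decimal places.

0.116

Sxx = Σx² − (Σx)²/n = 10460.3 − 10302.25 = 158.05
Sxy = Σxy − (Σx)(Σy)/n = 5737.83 − 5719.525 = 18.305
b = Sxy/Sxx = 18.305/158.05 = 0.115818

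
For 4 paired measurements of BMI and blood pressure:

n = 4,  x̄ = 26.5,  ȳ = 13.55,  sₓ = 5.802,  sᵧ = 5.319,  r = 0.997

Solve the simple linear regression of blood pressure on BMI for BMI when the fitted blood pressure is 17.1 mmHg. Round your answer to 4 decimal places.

30.3840

b = r · sᵧ/sₓ = 0.997 · 5.319/5.802 = 0.914003
a = ȳ − b·x̄ = 13.55 − 0.914003·26.5 = -10.671069
Set a + b·x = 17.1: x = (17.1 − (-10.671069)) / 0.914003 = 30.384015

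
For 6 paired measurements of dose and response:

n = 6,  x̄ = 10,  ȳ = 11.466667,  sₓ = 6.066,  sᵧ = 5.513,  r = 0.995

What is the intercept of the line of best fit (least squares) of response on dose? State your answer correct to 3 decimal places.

2.424

b = r · sᵧ/sₓ = 0.995 · 5.513/6.066 = 0.904292
a = ȳ − b·x̄ = 11.466667 − 0.904292·10 = 2.423747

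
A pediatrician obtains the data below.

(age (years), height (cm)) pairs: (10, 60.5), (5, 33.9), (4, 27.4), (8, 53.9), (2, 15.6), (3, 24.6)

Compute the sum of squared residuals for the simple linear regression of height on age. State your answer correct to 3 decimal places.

n = 6, Σx = 32, Σy = 215.9, Σxy = 1420.3, Σx² = 218, Σy² = 9313.95
Sxx = Σx² − (Σx)²/n = 218 − 170.666667 = 47.333333
Sxy = Σxy − (Σx)(Σy)/n = 1420.3 − 1151.466667 = 268.833333
Syy = Σy² − (Σy)²/n = 9313.95 − 7768.801667 = 1545.148333
b = Sxy/Sxx = 268.833333/47.333333 = 5.679577
SSE = Syy − b·Sxy = 1545.148333 − 5.679577·268.833333 = 18.288592

18.289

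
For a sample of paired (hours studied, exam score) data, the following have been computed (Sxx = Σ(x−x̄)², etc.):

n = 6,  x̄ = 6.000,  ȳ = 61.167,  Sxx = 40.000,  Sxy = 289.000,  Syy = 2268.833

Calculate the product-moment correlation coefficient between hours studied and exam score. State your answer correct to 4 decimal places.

0.9593

r = Sxy/√(Sxx·Syy) = 289/√(90753.32) = 289/301.252917 = 0.959327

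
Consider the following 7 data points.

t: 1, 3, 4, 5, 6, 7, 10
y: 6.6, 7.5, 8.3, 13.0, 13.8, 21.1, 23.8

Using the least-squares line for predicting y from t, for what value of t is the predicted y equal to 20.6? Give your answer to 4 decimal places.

8.3969

n = 7, Σx = 36, Σy = 94.1, Σxy = 595.8, Σx² = 236
Sxx = Σx² − (Σx)²/n = 236 − 185.142857 = 50.857143
Sxy = Σxy − (Σx)(Σy)/n = 595.8 − 483.942857 = 111.857143
b = Sxy/Sxx = 111.857143/50.857143 = 2.199438
a = ȳ − b·x̄ = 13.442857 − 2.199438·5.142857 = 2.131461
Set a + b·x = 20.6: x = (20.6 − 2.131461) / 2.199438 = 8.396935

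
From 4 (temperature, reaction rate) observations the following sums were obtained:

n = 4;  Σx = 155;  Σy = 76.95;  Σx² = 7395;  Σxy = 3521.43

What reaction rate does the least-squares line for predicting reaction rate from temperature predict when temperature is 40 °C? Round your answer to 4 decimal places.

19.7232

Sxx = Σx² − (Σx)²/n = 7395 − 6006.25 = 1388.75
Sxy = Σxy − (Σx)(Σy)/n = 3521.43 − 2981.8125 = 539.6175
b = Sxy/Sxx = 539.6175/1388.75 = 0.388563
a = ȳ − b·x̄ = 19.2375 − 0.388563·38.75 = 4.180666
ŷ(40) = a + b·40 = 4.180666 + 0.388563·40 = 19.723204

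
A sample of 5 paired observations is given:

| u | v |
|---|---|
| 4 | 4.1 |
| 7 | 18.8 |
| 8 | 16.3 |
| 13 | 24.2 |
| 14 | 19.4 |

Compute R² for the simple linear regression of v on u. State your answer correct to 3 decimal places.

0.659

n = 5, Σx = 46, Σy = 82.8, Σxy = 864.6, Σx² = 494, Σy² = 1597.94
Sxx = Σx² − (Σx)²/n = 494 − 423.2 = 70.8
Sxy = Σxy − (Σx)(Σy)/n = 864.6 − 761.76 = 102.84
Syy = Σy² − (Σy)²/n = 1597.94 − 1371.168 = 226.772
R² = Sxy²/(Sxx·Syy) = (102.84)²/(70.8·226.772) = 0.658721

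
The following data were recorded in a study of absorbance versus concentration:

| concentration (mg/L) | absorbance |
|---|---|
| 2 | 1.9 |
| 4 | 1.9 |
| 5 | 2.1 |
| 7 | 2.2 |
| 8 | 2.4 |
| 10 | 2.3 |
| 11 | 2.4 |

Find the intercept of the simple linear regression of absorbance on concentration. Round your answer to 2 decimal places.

1.76

n = 7, Σx = 47, Σy = 15.2, Σxy = 105.9, Σx² = 379
Sxx = Σx² − (Σx)²/n = 379 − 315.571429 = 63.428571
Sxy = Σxy − (Σx)(Σy)/n = 105.9 − 102.057143 = 3.842857
b = Sxy/Sxx = 3.842857/63.428571 = 0.060586
a = ȳ − b·x̄ = 2.171429 − 0.060586·6.714286 = 1.764640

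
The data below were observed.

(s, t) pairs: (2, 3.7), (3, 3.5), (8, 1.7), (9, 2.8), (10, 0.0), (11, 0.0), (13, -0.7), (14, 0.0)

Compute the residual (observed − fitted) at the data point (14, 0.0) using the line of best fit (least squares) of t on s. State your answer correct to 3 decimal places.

0.567

n = 8, Σx = 70, Σy = 11, Σxy = 47.6, Σx² = 744
Sxx = Σx² − (Σx)²/n = 744 − 612.5 = 131.5
Sxy = Σxy − (Σx)(Σy)/n = 47.6 − 96.25 = -48.65
b = Sxy/Sxx = -48.65/131.5 = -0.369962
a = ȳ − b·x̄ = 1.375 − (-0.369962)·8.75 = 4.612167
ŷ(14) = 4.612167 + (-0.369962)·14 = -0.567300
residual = y − ŷ = 0.0 − (-0.567300) = 0.567300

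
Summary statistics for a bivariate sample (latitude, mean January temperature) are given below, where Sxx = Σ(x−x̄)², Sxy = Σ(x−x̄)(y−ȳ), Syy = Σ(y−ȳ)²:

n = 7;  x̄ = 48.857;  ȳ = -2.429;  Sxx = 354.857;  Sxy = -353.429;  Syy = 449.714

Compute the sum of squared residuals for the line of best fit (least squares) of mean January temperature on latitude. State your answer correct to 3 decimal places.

97.707

b = Sxy/Sxx = -353.429/354.857 = -0.995976
SSE = Syy − b·Sxy = 449.714 − (-0.995976)·(-353.429) = 97.707254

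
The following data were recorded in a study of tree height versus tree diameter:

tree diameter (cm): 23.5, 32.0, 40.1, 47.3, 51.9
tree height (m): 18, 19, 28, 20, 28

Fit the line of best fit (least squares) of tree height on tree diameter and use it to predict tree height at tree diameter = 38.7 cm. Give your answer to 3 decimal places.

22.526

n = 5, Σx = 194.8, Σy = 113, Σxy = 4553, Σx² = 8115.16
Sxx = Σx² − (Σx)²/n = 8115.16 − 7589.408 = 525.752
Sxy = Σxy − (Σx)(Σy)/n = 4553 − 4402.48 = 150.52
b = Sxy/Sxx = 150.52/525.752 = 0.286295
a = ȳ − b·x̄ = 22.6 − 0.286295·38.96 = 11.445959
ŷ(38.7) = a + b·38.7 = 11.445959 + 0.286295·38.7 = 22.525563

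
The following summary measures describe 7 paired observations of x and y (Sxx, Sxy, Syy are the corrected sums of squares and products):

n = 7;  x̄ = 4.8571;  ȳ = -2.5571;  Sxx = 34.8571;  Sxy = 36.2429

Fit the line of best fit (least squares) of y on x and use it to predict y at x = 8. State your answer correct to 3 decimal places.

0.711

b = Sxy/Sxx = 36.2429/34.8571 = 1.039757
a = ȳ − b·x̄ = -2.5571 − 1.039757·4.8571 = -7.607302
ŷ(8) = a + b·8 = -7.607302 + 1.039757·8 = 0.710751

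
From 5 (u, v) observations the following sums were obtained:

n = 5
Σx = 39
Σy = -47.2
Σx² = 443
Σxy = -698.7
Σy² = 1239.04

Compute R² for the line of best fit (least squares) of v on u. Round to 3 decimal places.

0.992

Sxx = Σx² − (Σx)²/n = 443 − 304.2 = 138.8
Sxy = Σxy − (Σx)(Σy)/n = -698.7 − (-368.16) = -330.54
Syy = Σy² − (Σy)²/n = 1239.04 − 445.568 = 793.472
R² = Sxy²/(Sxx·Syy) = (-330.54)²/(138.8·793.472) = 0.992035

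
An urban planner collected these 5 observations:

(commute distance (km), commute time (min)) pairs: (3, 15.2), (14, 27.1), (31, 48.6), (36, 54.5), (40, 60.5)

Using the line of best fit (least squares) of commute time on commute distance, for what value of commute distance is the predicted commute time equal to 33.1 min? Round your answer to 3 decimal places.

18.196

n = 5, Σx = 124, Σy = 205.9, Σxy = 6313.6, Σx² = 4062
Sxx = Σx² − (Σx)²/n = 4062 − 3075.2 = 986.8
Sxy = Σxy − (Σx)(Σy)/n = 6313.6 − 5106.32 = 1207.28
b = Sxy/Sxx = 1207.28/986.8 = 1.223429
a = ȳ − b·x̄ = 41.18 − 1.223429·24.8 = 10.838954
Set a + b·x = 33.1: x = (33.1 − 10.838954) / 1.223429 = 18.195613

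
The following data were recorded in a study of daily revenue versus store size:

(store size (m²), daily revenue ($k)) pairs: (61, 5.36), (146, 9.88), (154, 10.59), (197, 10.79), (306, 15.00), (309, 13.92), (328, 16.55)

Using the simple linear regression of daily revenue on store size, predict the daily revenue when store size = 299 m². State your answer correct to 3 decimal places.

n = 7, Σx = 1501, Σy = 82.09, Σxy = 19845.61, Σx² = 384263
Sxx = Σx² − (Σx)²/n = 384263 − 321857.285714 = 62405.714286
Sxy = Σxy − (Σx)(Σy)/n = 19845.61 − 17602.441429 = 2243.168571
b = Sxy/Sxx = 2243.168571/62405.714286 = 0.035945
a = ȳ − b·x̄ = 11.727143 − 0.035945·214.428571 = 4.019524
ŷ(299) = a + b·299 = 4.019524 + 0.035945·299 = 14.767056

14.767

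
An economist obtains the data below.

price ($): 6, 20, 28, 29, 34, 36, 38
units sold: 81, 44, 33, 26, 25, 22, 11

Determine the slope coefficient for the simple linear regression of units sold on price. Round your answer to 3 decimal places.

-2.011

n = 7, Σx = 191, Σy = 242, Σxy = 5104, Σx² = 5957
Sxx = Σx² − (Σx)²/n = 5957 − 5211.571429 = 745.428571
Sxy = Σxy − (Σx)(Σy)/n = 5104 − 6603.142857 = -1499.142857
b = Sxy/Sxx = -1499.142857/745.428571 = -2.011115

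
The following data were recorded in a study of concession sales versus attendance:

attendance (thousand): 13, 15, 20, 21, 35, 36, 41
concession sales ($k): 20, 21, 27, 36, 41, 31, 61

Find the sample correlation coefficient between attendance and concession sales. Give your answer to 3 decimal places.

0.832

n = 7, Σx = 181, Σy = 237, Σxy = 6923, Σx² = 5437, Σy² = 9229
Sxx = Σx² − (Σx)²/n = 5437 − 4680.142857 = 756.857143
Sxy = Σxy − (Σx)(Σy)/n = 6923 − 6128.142857 = 794.857143
Syy = Σy² − (Σy)²/n = 9229 − 8024.142857 = 1204.857143
r = Sxy/√(Sxx·Syy) = 794.857143/√(911904.734694) = 794.857143/954.937032 = 0.832366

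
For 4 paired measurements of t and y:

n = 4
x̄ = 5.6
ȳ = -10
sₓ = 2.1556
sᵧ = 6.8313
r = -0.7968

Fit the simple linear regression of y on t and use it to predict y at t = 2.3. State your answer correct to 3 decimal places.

-1.667

b = r · sᵧ/sₓ = -0.7968 · 6.8313/2.1556 = -2.525134
a = ȳ − b·x̄ = -10 − (-2.525134)·5.6 = 4.140753
ŷ(2.3) = a + b·2.3 = 4.140753 + (-2.525134)·2.3 = -1.667056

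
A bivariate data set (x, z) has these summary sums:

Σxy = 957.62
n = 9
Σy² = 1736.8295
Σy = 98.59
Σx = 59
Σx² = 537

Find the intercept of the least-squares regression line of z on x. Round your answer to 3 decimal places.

Sxx = Σx² − (Σx)²/n = 537 − 386.777778 = 150.222222
Sxy = Σxy − (Σx)(Σy)/n = 957.62 − 646.312222 = 311.307778
b = Sxy/Sxx = 311.307778/150.222222 = 2.072315
a = ȳ − b·x̄ = 10.954444 − 2.072315·6.555556 = -2.630732

-2.631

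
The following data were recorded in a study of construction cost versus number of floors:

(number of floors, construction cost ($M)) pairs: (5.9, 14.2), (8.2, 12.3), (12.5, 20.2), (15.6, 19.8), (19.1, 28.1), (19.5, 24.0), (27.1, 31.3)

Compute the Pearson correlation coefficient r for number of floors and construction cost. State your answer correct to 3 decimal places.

0.952

n = 7, Σx = 107.9, Σy = 149.9, Σxy = 2598.96, Σx² = 1981.13, Σy² = 3498.31
Sxx = Σx² − (Σx)²/n = 1981.13 − 1663.201429 = 317.928571
Sxy = Σxy − (Σx)(Σy)/n = 2598.96 − 2310.601429 = 288.358571
Syy = Σy² − (Σy)²/n = 3498.31 − 3210.001429 = 288.308571
r = Sxy/√(Sxx·Syy) = 288.358571/√(91661.532245) = 288.358571/302.756556 = 0.952444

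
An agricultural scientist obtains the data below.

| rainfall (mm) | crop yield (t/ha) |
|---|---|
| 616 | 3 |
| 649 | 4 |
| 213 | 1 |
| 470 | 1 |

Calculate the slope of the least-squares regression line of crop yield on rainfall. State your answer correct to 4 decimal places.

n = 4, Σx = 1948, Σy = 9, Σxy = 5127, Σx² = 1066926
Sxx = Σx² − (Σx)²/n = 1066926 − 948676 = 118250
Sxy = Σxy − (Σx)(Σy)/n = 5127 − 4383 = 744
b = Sxy/Sxx = 744/118250 = 0.006292

0.0063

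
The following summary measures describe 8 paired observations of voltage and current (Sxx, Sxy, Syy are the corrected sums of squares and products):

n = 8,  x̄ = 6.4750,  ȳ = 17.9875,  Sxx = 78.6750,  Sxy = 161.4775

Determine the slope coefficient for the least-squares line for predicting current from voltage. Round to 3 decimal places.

2.052

b = Sxy/Sxx = 161.4775/78.675 = 2.052463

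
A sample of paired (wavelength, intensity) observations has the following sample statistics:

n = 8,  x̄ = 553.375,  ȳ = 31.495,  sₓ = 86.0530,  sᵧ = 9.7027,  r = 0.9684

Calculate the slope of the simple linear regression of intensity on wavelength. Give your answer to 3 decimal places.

0.109

b = r · sᵧ/sₓ = 0.9684 · 9.7027/86.053 = 0.109190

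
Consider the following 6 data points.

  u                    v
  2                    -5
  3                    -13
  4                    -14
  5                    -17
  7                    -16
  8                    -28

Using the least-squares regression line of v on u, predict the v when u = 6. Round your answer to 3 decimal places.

-18.826

n = 6, Σx = 29, Σy = -93, Σxy = -526, Σx² = 167
Sxx = Σx² − (Σx)²/n = 167 − 140.166667 = 26.833333
Sxy = Σxy − (Σx)(Σy)/n = -526 − (-449.5) = -76.5
b = Sxy/Sxx = -76.5/26.833333 = -2.850932
a = ȳ − b·x̄ = -15.5 − (-2.850932)·4.833333 = -1.720497
ŷ(6) = a + b·6 = -1.720497 + (-2.850932)·6 = -18.826087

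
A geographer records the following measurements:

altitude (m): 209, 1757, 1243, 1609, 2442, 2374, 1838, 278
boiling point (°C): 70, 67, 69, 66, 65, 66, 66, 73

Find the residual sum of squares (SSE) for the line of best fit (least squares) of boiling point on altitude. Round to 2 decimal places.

n = 8, Σx = 11750, Σy = 542, Σxy = 781326, Σx² = 22319428, Σy² = 36772
Sxx = Σx² − (Σx)²/n = 22319428 − 17257812.5 = 5061615.5
Sxy = Σxy − (Σx)(Σy)/n = 781326 − 796062.5 = -14736.5
Syy = Σy² − (Σy)²/n = 36772 − 36720.5 = 51.5
b = Sxy/Sxx = -14736.5/5061615.5 = -0.002911
SSE = Syy − b·Sxy = 51.5 − (-0.002911)·(-14736.5) = 8.595826

8.60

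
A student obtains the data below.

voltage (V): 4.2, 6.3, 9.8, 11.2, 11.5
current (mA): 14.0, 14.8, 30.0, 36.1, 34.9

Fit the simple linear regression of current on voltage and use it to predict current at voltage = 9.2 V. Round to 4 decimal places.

n = 5, Σx = 43, Σy = 129.8, Σxy = 1251.71, Σx² = 411.06
Sxx = Σx² − (Σx)²/n = 411.06 − 369.8 = 41.26
Sxy = Σxy − (Σx)(Σy)/n = 1251.71 − 1116.28 = 135.43
b = Sxy/Sxx = 135.43/41.26 = 3.282356
a = ȳ − b·x̄ = 25.96 − 3.282356·8.6 = -2.268260
ŷ(9.2) = a + b·9.2 = -2.268260 + 3.282356·9.2 = 27.929413

27.9294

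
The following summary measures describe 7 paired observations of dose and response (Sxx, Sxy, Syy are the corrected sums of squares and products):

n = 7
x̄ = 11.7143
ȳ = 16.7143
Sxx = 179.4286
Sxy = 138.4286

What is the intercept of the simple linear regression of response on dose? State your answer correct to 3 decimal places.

7.677

b = Sxy/Sxx = 138.4286/179.4286 = 0.771497
a = ȳ − b·x̄ = 16.7143 − 0.771497·11.7143 = 7.676754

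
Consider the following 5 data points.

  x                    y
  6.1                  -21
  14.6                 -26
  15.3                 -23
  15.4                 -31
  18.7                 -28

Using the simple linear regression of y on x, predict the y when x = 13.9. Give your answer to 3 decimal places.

n = 5, Σx = 70.1, Σy = -129, Σxy = -1860.6, Σx² = 1071.31
Sxx = Σx² − (Σx)²/n = 1071.31 − 982.802 = 88.508
Sxy = Σxy − (Σx)(Σy)/n = -1860.6 − (-1808.58) = -52.02
b = Sxy/Sxx = -52.02/88.508 = -0.587743
a = ȳ − b·x̄ = -25.8 − (-0.587743)·14.02 = -17.559836
ŷ(13.9) = a + b·13.9 = -17.559836 + (-0.587743)·13.9 = -25.729471

-25.729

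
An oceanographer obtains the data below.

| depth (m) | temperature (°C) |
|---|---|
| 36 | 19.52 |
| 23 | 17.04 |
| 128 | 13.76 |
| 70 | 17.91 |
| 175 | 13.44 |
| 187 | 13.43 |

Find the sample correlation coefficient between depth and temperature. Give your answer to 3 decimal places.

-0.897

n = 6, Σx = 619, Σy = 95.1, Σxy = 8973.03, Σx² = 88703, Σy² = 1542.4962
Sxx = Σx² − (Σx)²/n = 88703 − 63860.166667 = 24842.833333
Sxy = Σxy − (Σx)(Σy)/n = 8973.03 − 9811.15 = -838.12
Syy = Σy² − (Σy)²/n = 1542.4962 − 1507.335 = 35.1612
r = Sxy/√(Sxx·Syy) = -838.12/√(873503.8314) = -838.12/934.614269 = -0.896755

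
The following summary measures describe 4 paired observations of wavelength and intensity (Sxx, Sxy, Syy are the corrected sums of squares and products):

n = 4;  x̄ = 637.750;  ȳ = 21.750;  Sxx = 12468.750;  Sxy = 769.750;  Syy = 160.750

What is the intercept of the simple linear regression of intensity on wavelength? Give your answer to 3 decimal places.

-17.621

b = Sxy/Sxx = 769.75/12468.75 = 0.061734
a = ȳ − b·x̄ = 21.75 − 0.061734·637.75 = -17.621073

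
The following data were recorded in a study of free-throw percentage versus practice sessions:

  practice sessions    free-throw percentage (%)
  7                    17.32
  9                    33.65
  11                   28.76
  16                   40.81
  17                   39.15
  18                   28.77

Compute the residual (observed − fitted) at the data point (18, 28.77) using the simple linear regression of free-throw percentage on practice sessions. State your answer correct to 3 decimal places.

-8.623

n = 6, Σx = 78, Σy = 188.46, Σxy = 2576.82, Σx² = 1120
Sxx = Σx² − (Σx)²/n = 1120 − 1014 = 106
Sxy = Σxy − (Σx)(Σy)/n = 2576.82 − 2449.98 = 126.84
b = Sxy/Sxx = 126.84/106 = 1.196604
a = ȳ − b·x̄ = 31.41 − 1.196604·13 = 15.854151
ŷ(18) = 15.854151 + 1.196604·18 = 37.393019
residual = y − ŷ = 28.77 − 37.393019 = -8.623019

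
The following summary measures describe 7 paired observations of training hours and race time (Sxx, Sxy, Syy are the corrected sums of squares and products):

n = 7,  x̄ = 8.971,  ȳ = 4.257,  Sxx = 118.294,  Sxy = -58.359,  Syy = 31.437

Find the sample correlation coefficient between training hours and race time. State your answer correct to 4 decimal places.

-0.9570

r = Sxy/√(Sxx·Syy) = -58.359/√(3718.808478) = -58.359/60.982034 = -0.956987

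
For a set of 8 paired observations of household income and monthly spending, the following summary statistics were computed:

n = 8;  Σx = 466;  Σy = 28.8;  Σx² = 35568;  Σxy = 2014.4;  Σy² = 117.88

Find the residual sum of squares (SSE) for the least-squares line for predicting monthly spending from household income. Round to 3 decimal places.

0.734

Sxx = Σx² − (Σx)²/n = 35568 − 27144.5 = 8423.5
Sxy = Σxy − (Σx)(Σy)/n = 2014.4 − 1677.6 = 336.8
Syy = Σy² − (Σy)²/n = 117.88 − 103.68 = 14.2
b = Sxy/Sxx = 336.8/8423.5 = 0.039983
SSE = Syy − b·Sxy = 14.2 − 0.039983·336.8 = 0.733598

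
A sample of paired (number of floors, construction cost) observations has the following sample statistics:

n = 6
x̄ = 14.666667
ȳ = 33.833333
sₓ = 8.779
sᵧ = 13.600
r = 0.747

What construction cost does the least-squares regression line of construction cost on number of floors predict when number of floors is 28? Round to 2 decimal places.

49.26

b = r · sᵧ/sₓ = 0.747 · 13.6/8.779 = 1.157216
a = ȳ − b·x̄ = 33.833333 − 1.157216·14.666667 = 16.860830
ŷ(28) = a + b·28 = 16.860830 + 1.157216·28 = 49.262880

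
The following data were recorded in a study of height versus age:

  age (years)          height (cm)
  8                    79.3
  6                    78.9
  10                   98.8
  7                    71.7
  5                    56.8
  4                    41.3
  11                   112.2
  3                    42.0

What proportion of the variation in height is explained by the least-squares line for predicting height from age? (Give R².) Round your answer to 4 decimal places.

0.9420

n = 8, Σx = 54, Σy = 581, Σxy = 4407.1, Σx² = 420, Σy² = 46700.8
Sxx = Σx² − (Σx)²/n = 420 − 364.5 = 55.5
Sxy = Σxy − (Σx)(Σy)/n = 4407.1 − 3921.75 = 485.35
Syy = Σy² − (Σy)²/n = 46700.8 − 42195.125 = 4505.675
R² = Sxy²/(Sxx·Syy) = (485.35)²/(55.5·4505.675) = 0.942014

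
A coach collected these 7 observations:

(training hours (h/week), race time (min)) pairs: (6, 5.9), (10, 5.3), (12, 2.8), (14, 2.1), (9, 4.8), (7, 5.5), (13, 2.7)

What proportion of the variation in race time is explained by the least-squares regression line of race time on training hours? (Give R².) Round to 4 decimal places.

0.8977

n = 7, Σx = 71, Σy = 29.1, Σxy = 268.2, Σx² = 775, Σy² = 135.73
Sxx = Σx² − (Σx)²/n = 775 − 720.142857 = 54.857143
Sxy = Σxy − (Σx)(Σy)/n = 268.2 − 295.157143 = -26.957143
Syy = Σy² − (Σy)²/n = 135.73 − 120.972857 = 14.757143
R² = Sxy²/(Sxx·Syy) = (-26.957143)²/(54.857143·14.757143) = 0.897661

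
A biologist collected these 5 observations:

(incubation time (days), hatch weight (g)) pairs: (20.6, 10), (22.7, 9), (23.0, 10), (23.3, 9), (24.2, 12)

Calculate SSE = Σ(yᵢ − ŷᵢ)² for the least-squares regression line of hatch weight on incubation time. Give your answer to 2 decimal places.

n = 5, Σx = 113.8, Σy = 50, Σxy = 1140.4, Σx² = 2597.18, Σy² = 506
Sxx = Σx² − (Σx)²/n = 2597.18 − 2590.088 = 7.092
Sxy = Σxy − (Σx)(Σy)/n = 1140.4 − 1138 = 2.4
Syy = Σy² − (Σy)²/n = 506 − 500 = 6
b = Sxy/Sxx = 2.4/7.092 = 0.338409
SSE = Syy − b·Sxy = 6 − 0.338409·2.4 = 5.187817

5.19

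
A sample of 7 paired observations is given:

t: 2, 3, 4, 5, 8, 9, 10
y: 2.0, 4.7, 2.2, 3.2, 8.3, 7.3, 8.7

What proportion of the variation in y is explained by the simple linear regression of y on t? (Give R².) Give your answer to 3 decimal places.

n = 7, Σx = 41, Σy = 36.4, Σxy = 262, Σx² = 299, Σy² = 239.04
Sxx = Σx² − (Σx)²/n = 299 − 240.142857 = 58.857143
Sxy = Σxy − (Σx)(Σy)/n = 262 − 213.2 = 48.8
Syy = Σy² − (Σy)²/n = 239.04 − 189.28 = 49.76
R² = Sxy²/(Sxx·Syy) = (48.8)²/(58.857143·49.76) = 0.813130

0.813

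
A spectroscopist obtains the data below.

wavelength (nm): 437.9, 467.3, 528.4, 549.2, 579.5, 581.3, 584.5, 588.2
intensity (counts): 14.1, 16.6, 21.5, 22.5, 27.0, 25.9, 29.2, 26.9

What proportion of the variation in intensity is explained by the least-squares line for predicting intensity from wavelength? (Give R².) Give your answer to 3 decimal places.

n = 8, Σx = 4316.3, Σy = 183.7, Σxy = 101241.32, Σx² = 2352302.33, Σy² = 4418.93
Sxx = Σx² − (Σx)²/n = 2352302.33 − 2328805.71125 = 23496.61875
Sxy = Σxy − (Σx)(Σy)/n = 101241.32 − 99113.03875 = 2128.28125
Syy = Σy² − (Σy)²/n = 4418.93 − 4218.21125 = 200.71875
R² = Sxy²/(Sxx·Syy) = (2128.28125)²/(23496.61875·200.71875) = 0.960428

0.960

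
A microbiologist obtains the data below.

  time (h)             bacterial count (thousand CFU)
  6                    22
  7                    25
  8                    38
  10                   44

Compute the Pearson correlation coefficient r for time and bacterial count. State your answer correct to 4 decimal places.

n = 4, Σx = 31, Σy = 129, Σxy = 1051, Σx² = 249, Σy² = 4489
Sxx = Σx² − (Σx)²/n = 249 − 240.25 = 8.75
Sxy = Σxy − (Σx)(Σy)/n = 1051 − 999.75 = 51.25
Syy = Σy² − (Σy)²/n = 4489 − 4160.25 = 328.75
r = Sxy/√(Sxx·Syy) = 51.25/√(2876.5625) = 51.25/53.633595 = 0.955558

0.9556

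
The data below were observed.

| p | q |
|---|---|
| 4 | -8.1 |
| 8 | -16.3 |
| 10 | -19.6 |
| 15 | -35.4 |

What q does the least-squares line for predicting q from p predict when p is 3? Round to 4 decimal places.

n = 4, Σx = 37, Σy = -79.4, Σxy = -889.8, Σx² = 405
Sxx = Σx² − (Σx)²/n = 405 − 342.25 = 62.75
Sxy = Σxy − (Σx)(Σy)/n = -889.8 − (-734.45) = -155.35
b = Sxy/Sxx = -155.35/62.75 = -2.475697
a = ȳ − b·x̄ = -19.85 − (-2.475697)·9.25 = 3.050199
ŷ(3) = a + b·3 = 3.050199 + (-2.475697)·3 = -4.376892

-4.3769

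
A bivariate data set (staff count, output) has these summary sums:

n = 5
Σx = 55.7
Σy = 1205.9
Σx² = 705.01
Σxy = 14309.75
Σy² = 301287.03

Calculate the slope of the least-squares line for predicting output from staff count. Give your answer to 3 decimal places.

Sxx = Σx² − (Σx)²/n = 705.01 − 620.498 = 84.512
Sxy = Σxy − (Σx)(Σy)/n = 14309.75 − 13433.726 = 876.024
b = Sxy/Sxx = 876.024/84.512 = 10.365676

10.366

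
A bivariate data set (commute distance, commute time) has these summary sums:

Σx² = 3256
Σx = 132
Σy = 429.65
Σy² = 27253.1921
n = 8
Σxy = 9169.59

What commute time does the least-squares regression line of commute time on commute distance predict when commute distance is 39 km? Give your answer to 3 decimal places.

97.128

Sxx = Σx² − (Σx)²/n = 3256 − 2178 = 1078
Sxy = Σxy − (Σx)(Σy)/n = 9169.59 − 7089.225 = 2080.365
b = Sxy/Sxx = 2080.365/1078 = 1.929838
a = ȳ − b·x̄ = 53.70625 − 1.929838·16.5 = 21.863929
ŷ(39) = a + b·39 = 21.863929 + 1.929838·39 = 97.127597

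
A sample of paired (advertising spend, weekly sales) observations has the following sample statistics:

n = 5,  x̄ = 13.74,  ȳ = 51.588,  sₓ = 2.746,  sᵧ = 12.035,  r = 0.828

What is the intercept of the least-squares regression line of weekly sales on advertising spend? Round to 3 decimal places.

1.727

b = r · sᵧ/sₓ = 0.828 · 12.035/2.746 = 3.628908
a = ȳ − b·x̄ = 51.588 − 3.628908·13.74 = 1.726811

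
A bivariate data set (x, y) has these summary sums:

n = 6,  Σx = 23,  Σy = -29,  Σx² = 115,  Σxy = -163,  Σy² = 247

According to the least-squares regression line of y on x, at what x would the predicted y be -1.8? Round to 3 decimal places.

2.263

Sxx = Σx² − (Σx)²/n = 115 − 88.166667 = 26.833333
Sxy = Σxy − (Σx)(Σy)/n = -163 − (-111.166667) = -51.833333
b = Sxy/Sxx = -51.833333/26.833333 = -1.931677
a = ȳ − b·x̄ = -4.833333 − (-1.931677)·3.833333 = 2.571429
Set a + b·x = -1.8: x = (-1.8 − 2.571429) / (-1.931677) = 2.263023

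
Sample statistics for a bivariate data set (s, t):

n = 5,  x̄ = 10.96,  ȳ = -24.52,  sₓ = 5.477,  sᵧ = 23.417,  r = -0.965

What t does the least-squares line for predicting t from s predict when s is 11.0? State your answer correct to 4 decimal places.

-24.6850

b = r · sᵧ/sₓ = -0.965 · 23.417/5.477 = -4.125873
a = ȳ − b·x̄ = -24.52 − (-4.125873)·10.96 = 20.699565
ŷ(11.0) = a + b·11.0 = 20.699565 + (-4.125873)·11 = -24.685035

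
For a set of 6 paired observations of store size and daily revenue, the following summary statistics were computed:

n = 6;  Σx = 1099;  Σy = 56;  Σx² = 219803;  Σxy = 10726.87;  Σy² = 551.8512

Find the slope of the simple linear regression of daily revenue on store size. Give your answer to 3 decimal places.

0.025

Sxx = Σx² − (Σx)²/n = 219803 − 201300.166667 = 18502.833333
Sxy = Σxy − (Σx)(Σy)/n = 10726.87 − 10257.333333 = 469.536667
b = Sxy/Sxx = 469.536667/18502.833333 = 0.025376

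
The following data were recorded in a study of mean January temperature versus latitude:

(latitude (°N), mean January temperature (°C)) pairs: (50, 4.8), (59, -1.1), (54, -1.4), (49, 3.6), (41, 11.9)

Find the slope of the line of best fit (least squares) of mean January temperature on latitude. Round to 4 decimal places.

n = 5, Σx = 253, Σy = 17.8, Σxy = 763.8, Σx² = 12979
Sxx = Σx² − (Σx)²/n = 12979 − 12801.8 = 177.2
Sxy = Σxy − (Σx)(Σy)/n = 763.8 − 900.68 = -136.88
b = Sxy/Sxx = -136.88/177.2 = -0.772460

-0.7725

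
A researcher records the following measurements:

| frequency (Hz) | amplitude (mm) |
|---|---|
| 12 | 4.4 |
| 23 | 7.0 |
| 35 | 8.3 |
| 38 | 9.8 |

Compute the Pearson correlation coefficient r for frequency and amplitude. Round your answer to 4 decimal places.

0.9798

n = 4, Σx = 108, Σy = 29.5, Σxy = 876.7, Σx² = 3342, Σy² = 233.29
Sxx = Σx² − (Σx)²/n = 3342 − 2916 = 426
Sxy = Σxy − (Σx)(Σy)/n = 876.7 − 796.5 = 80.2
Syy = Σy² − (Σy)²/n = 233.29 − 217.5625 = 15.7275
r = Sxy/√(Sxx·Syy) = 80.2/√(6699.915) = 80.2/81.853008 = 0.979805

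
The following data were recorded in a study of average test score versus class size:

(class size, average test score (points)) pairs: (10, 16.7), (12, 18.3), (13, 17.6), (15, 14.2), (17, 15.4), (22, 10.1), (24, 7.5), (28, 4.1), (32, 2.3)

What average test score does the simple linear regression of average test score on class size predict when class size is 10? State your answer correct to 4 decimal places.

n = 9, Σx = 173, Σy = 106.2, Σxy = 1680.8, Σx² = 3795
Sxx = Σx² − (Σx)²/n = 3795 − 3325.444444 = 469.555556
Sxy = Σxy − (Σx)(Σy)/n = 1680.8 − 2041.4 = -360.6
b = Sxy/Sxx = -360.6/469.555556 = -0.767960
a = ȳ − b·x̄ = 11.8 − (-0.767960)·19.222222 = 26.561903
ŷ(10) = a + b·10 = 26.561903 + (-0.767960)·10 = 18.882300

18.8823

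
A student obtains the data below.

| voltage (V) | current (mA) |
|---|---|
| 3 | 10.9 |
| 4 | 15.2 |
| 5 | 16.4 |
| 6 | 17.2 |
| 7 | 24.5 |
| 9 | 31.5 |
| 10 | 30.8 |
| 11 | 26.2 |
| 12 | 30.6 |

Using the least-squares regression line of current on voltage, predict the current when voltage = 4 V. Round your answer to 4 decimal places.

n = 9, Σx = 67, Σy = 203.3, Σxy = 1697.1, Σx² = 581
Sxx = Σx² − (Σx)²/n = 581 − 498.777778 = 82.222222
Sxy = Σxy − (Σx)(Σy)/n = 1697.1 − 1513.455556 = 183.644444
b = Sxy/Sxx = 183.644444/82.222222 = 2.233514
a = ȳ − b·x̄ = 22.588889 − 2.233514·7.444444 = 5.961622
ŷ(4) = a + b·4 = 5.961622 + 2.233514·4 = 14.895676

14.8957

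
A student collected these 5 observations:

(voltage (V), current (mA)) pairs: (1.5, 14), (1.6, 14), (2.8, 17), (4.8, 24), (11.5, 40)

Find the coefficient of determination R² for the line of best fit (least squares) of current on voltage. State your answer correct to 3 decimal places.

n = 5, Σx = 22.2, Σy = 109, Σxy = 666.2, Σx² = 167.94, Σy² = 2857
Sxx = Σx² − (Σx)²/n = 167.94 − 98.568 = 69.372
Sxy = Σxy − (Σx)(Σy)/n = 666.2 − 483.96 = 182.24
Syy = Σy² − (Σy)²/n = 2857 − 2376.2 = 480.8
R² = Sxy²/(Sxx·Syy) = (182.24)²/(69.372·480.8) = 0.995723

0.996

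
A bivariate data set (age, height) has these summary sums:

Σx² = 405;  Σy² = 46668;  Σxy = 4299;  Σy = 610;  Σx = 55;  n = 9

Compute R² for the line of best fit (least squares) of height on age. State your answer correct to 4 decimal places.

Sxx = Σx² − (Σx)²/n = 405 − 336.111111 = 68.888889
Sxy = Σxy − (Σx)(Σy)/n = 4299 − 3727.777778 = 571.222222
Syy = Σy² − (Σy)²/n = 46668 − 41344.444444 = 5323.555556
R² = Sxy²/(Sxx·Syy) = (571.222222)²/(68.888889·5323.555556) = 0.889732

0.8897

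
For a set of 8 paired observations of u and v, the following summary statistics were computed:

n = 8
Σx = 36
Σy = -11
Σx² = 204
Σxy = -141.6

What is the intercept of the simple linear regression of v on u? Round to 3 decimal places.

8.493

Sxx = Σx² − (Σx)²/n = 204 − 162 = 42
Sxy = Σxy − (Σx)(Σy)/n = -141.6 − (-49.5) = -92.1
b = Sxy/Sxx = -92.1/42 = -2.192857
a = ȳ − b·x̄ = -1.375 − (-2.192857)·4.5 = 8.492857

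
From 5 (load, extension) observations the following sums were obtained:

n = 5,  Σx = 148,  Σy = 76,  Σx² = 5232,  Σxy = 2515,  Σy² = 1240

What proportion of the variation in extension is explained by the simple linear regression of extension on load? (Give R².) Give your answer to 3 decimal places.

Sxx = Σx² − (Σx)²/n = 5232 − 4380.8 = 851.2
Sxy = Σxy − (Σx)(Σy)/n = 2515 − 2249.6 = 265.4
Syy = Σy² − (Σy)²/n = 1240 − 1155.2 = 84.8
R² = Sxy²/(Sxx·Syy) = (265.4)²/(851.2·84.8) = 0.975830

0.976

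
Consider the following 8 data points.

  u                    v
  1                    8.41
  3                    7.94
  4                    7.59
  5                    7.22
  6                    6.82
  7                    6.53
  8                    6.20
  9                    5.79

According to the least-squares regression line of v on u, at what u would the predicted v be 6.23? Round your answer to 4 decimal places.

7.8676

n = 8, Σx = 43, Σy = 56.5, Σxy = 287.03, Σx² = 281
Sxx = Σx² − (Σx)²/n = 281 − 231.125 = 49.875
Sxy = Σxy − (Σx)(Σy)/n = 287.03 − 303.6875 = -16.6575
b = Sxy/Sxx = -16.6575/49.875 = -0.333985
a = ȳ − b·x̄ = 7.0625 − (-0.333985)·5.375 = 8.857669
Set a + b·x = 6.23: x = (6.23 − 8.857669) / (-0.333985) = 7.867627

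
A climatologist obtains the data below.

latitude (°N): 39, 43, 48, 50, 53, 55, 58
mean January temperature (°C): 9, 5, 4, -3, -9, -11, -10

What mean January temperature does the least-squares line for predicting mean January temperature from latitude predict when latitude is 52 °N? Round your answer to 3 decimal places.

n = 7, Σx = 346, Σy = -15, Σxy = -1054, Σx² = 17372
Sxx = Σx² − (Σx)²/n = 17372 − 17102.285714 = 269.714286
Sxy = Σxy − (Σx)(Σy)/n = -1054 − (-741.428571) = -312.571429
b = Sxy/Sxx = -312.571429/269.714286 = -1.158898
a = ȳ − b·x̄ = -2.142857 − (-1.158898)·49.428571 = 55.139831
ŷ(52) = a + b·52 = 55.139831 + (-1.158898)·52 = -5.122881

-5.123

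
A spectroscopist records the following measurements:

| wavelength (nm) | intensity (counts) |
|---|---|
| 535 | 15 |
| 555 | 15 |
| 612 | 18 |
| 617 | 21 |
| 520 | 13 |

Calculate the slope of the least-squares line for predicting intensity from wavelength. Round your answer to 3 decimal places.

n = 5, Σx = 2839, Σy = 82, Σxy = 47083, Σx² = 1619883
Sxx = Σx² − (Σx)²/n = 1619883 − 1611984.2 = 7898.8
Sxy = Σxy − (Σx)(Σy)/n = 47083 − 46559.6 = 523.4
b = Sxy/Sxx = 523.4/7898.8 = 0.066263

0.066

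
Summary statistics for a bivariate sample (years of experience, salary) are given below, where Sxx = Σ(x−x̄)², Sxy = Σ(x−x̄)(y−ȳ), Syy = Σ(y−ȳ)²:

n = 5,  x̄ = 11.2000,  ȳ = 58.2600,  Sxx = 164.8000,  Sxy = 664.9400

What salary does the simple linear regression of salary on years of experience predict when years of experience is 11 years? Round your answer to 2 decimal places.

57.45

b = Sxy/Sxx = 664.94/164.8 = 4.034830
a = ȳ − b·x̄ = 58.26 − 4.034830·11.2 = 13.069903
ŷ(11) = a + b·11 = 13.069903 + 4.034830·11 = 57.453034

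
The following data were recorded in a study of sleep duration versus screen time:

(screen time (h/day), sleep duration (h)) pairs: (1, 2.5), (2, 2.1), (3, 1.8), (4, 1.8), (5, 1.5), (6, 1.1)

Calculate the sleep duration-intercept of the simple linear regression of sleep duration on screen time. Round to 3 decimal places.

n = 6, Σx = 21, Σy = 10.8, Σxy = 33.4, Σx² = 91
Sxx = Σx² − (Σx)²/n = 91 − 73.5 = 17.5
Sxy = Σxy − (Σx)(Σy)/n = 33.4 − 37.8 = -4.4
b = Sxy/Sxx = -4.4/17.5 = -0.251429
a = ȳ − b·x̄ = 1.8 − (-0.251429)·3.5 = 2.68

2.680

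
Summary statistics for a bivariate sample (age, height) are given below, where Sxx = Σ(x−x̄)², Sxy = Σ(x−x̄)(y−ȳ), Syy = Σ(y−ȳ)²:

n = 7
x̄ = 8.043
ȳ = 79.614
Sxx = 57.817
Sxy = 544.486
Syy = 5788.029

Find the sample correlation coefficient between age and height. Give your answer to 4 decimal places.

r = Sxy/√(Sxx·Syy) = 544.486/√(334646.472693) = 544.486/578.486363 = 0.941225

0.9412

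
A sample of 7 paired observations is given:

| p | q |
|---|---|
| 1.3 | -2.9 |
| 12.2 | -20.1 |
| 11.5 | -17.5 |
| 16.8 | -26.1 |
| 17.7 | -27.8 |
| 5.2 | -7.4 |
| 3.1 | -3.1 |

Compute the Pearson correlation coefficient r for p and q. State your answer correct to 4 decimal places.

-0.9961

n = 7, Σx = 67.8, Σy = -104.9, Σxy = -1428.87, Σx² = 914.96, Σy² = 2237.09
Sxx = Σx² − (Σx)²/n = 914.96 − 656.691429 = 258.268571
Sxy = Σxy − (Σx)(Σy)/n = -1428.87 − (-1016.031429) = -412.838571
Syy = Σy² − (Σy)²/n = 2237.09 − 1572.001429 = 665.088571
r = Sxy/√(Sxx·Syy) = -412.838571/√(171771.475216) = -412.838571/414.453224 = -0.996104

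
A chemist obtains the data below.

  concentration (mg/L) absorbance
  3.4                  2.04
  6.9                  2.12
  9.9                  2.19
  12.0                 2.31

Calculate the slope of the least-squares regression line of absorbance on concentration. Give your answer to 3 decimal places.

0.030

n = 4, Σx = 32.2, Σy = 8.66, Σxy = 70.965, Σx² = 301.18
Sxx = Σx² − (Σx)²/n = 301.18 − 259.21 = 41.97
Sxy = Σxy − (Σx)(Σy)/n = 70.965 − 69.713 = 1.252
b = Sxy/Sxx = 1.252/41.97 = 0.029831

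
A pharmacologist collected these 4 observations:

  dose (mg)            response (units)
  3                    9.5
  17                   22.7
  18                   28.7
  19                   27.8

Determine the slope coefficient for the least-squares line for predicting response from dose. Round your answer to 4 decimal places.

1.1433

n = 4, Σx = 57, Σy = 88.7, Σxy = 1459.2, Σx² = 983
Sxx = Σx² − (Σx)²/n = 983 − 812.25 = 170.75
Sxy = Σxy − (Σx)(Σy)/n = 1459.2 − 1263.975 = 195.225
b = Sxy/Sxx = 195.225/170.75 = 1.143338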